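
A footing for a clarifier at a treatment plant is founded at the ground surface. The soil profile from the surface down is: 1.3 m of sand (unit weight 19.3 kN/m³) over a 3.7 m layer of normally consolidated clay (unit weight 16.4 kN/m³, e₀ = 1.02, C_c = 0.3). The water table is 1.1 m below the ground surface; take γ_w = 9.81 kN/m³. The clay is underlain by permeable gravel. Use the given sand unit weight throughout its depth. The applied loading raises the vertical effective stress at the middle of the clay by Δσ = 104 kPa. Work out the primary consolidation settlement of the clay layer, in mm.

Mid-depth of clay below the ground surface: z = 1.3 + 3.7/2 = 3.15 m.
Total vertical stress at mid-clay: σ_v = 19.3×1.3 + 16.4×1.85 = 55.43 kPa.
Pore pressure: u = 9.81×(3.15 − 1.1) = 20.11 kPa.
Initial effective stress: σ'_0 = σ_v − u = 55.43 − 20.11 = 35.32 kPa.
Final effective stress: σ'_f = σ'_0 + Δσ = 35.32 + 104 = 139.32 kPa.
Normally consolidated clay, so the full stress increment lies on the virgin compression line:
S_c = C_c·H/(1+e₀)·log₁₀(σ'_f/σ'_0) = 0.3×3.7/(1+1.02)×log₁₀(139.32/35.32)
    = 0.5495 × 0.59599 = 0.3275 m

S_c ≈ 327 mm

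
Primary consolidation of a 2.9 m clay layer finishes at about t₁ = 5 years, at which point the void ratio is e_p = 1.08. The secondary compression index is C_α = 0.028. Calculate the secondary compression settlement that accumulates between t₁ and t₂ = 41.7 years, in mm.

Secondary compression: S_s = C_α·H/(1+e_p)·log₁₀(t₂/t₁)
S_s = 0.028×2.9/(1+1.08)×log₁₀(41.7/5)
    = 0.03904 × 0.9212 = 0.03596 m

S_s ≈ 36 mm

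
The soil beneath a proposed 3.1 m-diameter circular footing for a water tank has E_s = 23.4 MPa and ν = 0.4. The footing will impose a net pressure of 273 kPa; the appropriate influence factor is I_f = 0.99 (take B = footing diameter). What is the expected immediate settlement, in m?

S_e ≈ 0.0301 m

Immediate (elastic) settlement: S_e = q·B·(1−ν²)/E_s · I_f.
E_s = 23.4 MPa = 23400 kPa.
S_e = 273 × 3.1 × (1 − 0.4²) / 23400 × 0.99
    = 273 × 3.1 × 0.84 / 23400 × 0.99
    = 0.03008 m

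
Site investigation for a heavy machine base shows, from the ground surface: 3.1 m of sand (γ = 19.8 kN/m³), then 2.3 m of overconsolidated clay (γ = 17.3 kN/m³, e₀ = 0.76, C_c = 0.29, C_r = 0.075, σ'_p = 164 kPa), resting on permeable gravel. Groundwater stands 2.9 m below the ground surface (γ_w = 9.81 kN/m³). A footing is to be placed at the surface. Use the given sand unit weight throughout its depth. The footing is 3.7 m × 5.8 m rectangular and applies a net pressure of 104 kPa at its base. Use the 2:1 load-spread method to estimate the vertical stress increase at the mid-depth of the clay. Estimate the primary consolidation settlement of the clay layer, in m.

S_c ≈ 0.0146 m

Mid-depth of clay below the ground surface: z = 3.1 + 2.3/2 = 4.25 m.
Total vertical stress at mid-clay: σ_v = 19.8×3.1 + 17.3×1.15 = 81.275 kPa.
Pore pressure: u = 9.81×(4.25 − 2.9) = 13.244 kPa.
Initial effective stress: σ'_0 = σ_v − u = 81.275 − 13.244 = 68.031 kPa.
Stress increase at mid-clay by the 2:1 spreading method:
Δσ = qBL/((B+z)(L+z)) = 104×3.7×5.8/((3.7+4.25)(5.8+4.25)) = 27.934 kPa
Final effective stress: σ'_f = 68.031 + 27.934 = 95.965 kPa.
σ'_f = 95.965 ≤ σ'_p = 164 kPa, so the clay remains overconsolidated and only the recompression index applies:
S_c = C_r·H/(1+e₀)·log₁₀(σ'_f/σ'_0) = 0.075×2.3/1.76×log₁₀(95.965/68.031)
    = 0.09801 × 0.14941 = 0.01464 m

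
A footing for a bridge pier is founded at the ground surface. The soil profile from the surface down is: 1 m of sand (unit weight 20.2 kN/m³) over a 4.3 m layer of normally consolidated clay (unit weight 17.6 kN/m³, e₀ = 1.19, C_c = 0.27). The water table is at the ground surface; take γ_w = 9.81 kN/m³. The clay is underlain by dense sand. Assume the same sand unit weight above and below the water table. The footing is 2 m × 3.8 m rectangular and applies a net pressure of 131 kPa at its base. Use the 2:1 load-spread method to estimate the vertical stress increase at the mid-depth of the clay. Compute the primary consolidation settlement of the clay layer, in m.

S_c ≈ 0.162 m

Mid-depth of clay below the ground surface: z = 1 + 4.3/2 = 3.15 m.
Total vertical stress at mid-clay: σ_v = 20.2×1 + 17.6×2.15 = 58.04 kPa.
Pore pressure: u = 9.81×(3.15 − 0) = 30.902 kPa.
Initial effective stress: σ'_0 = σ_v − u = 58.04 − 30.902 = 27.138 kPa.
Stress increase at mid-clay by the 2:1 spreading method:
Δσ = qBL/((B+z)(L+z)) = 131×2×3.8/((2+3.15)(3.8+3.15)) = 27.816 kPa
Final effective stress: σ'_f = σ'_0 + Δσ = 27.138 + 27.816 = 54.954 kPa.
Normally consolidated clay, so the full stress increment lies on the virgin compression line:
S_c = C_c·H/(1+e₀)·log₁₀(σ'_f/σ'_0) = 0.27×4.3/(1+1.19)×log₁₀(54.954/27.138)
    = 0.53014 × 0.30642 = 0.1624 m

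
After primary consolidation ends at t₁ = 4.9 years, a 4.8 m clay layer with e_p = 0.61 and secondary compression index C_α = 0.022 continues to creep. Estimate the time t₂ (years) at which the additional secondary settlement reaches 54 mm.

S_s = C_α·H/(1+e_p)·log₁₀(t₂/t₁) ⇒ log₁₀(t₂/t₁) = S_s·(1+e_p)/(C_α·H).
log₁₀(t₂/t₁) = 0.054 × (1+0.61) / (0.022×4.8) = 0.8233
t₂ = t₁ × 10^0.8233 = 4.9 × 6.657 = 32.62 years

t₂ ≈ 32.6 years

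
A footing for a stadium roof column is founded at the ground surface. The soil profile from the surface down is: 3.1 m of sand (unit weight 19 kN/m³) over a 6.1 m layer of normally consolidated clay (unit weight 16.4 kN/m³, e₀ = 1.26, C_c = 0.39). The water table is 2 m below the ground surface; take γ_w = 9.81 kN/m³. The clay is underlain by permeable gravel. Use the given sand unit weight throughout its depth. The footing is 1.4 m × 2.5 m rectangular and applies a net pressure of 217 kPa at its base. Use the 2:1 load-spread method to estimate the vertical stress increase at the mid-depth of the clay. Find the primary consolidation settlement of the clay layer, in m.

Mid-depth of clay below the ground surface: z = 3.1 + 6.1/2 = 6.15 m.
Total vertical stress at mid-clay: σ_v = 19×3.1 + 16.4×3.05 = 108.92 kPa.
Pore pressure: u = 9.81×(6.15 − 2) = 40.712 kPa.
Initial effective stress: σ'_0 = σ_v − u = 108.92 − 40.712 = 68.208 kPa.
Stress increase at mid-clay by the 2:1 spreading method:
Δσ = qBL/((B+z)(L+z)) = 217×1.4×2.5/((1.4+6.15)(2.5+6.15)) = 11.63 kPa
Final effective stress: σ'_f = σ'_0 + Δσ = 68.208 + 11.63 = 79.838 kPa.
Normally consolidated clay, so the full stress increment lies on the virgin compression line:
S_c = C_c·H/(1+e₀)·log₁₀(σ'_f/σ'_0) = 0.39×6.1/(1+1.26)×log₁₀(79.838/68.208)
    = 1.0527 × 0.068374 = 0.07198 m

S_c ≈ 0.072 m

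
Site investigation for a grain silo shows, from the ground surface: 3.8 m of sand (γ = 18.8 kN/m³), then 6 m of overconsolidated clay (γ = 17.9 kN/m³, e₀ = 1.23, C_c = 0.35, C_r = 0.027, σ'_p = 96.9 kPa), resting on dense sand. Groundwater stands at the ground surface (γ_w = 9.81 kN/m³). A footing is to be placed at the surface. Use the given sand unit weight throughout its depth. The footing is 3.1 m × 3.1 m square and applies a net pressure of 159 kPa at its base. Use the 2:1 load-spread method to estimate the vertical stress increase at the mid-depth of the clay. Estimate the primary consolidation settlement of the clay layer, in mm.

S_c ≈ 7.46 mm

Mid-depth of clay below the ground surface: z = 3.8 + 6/2 = 6.8 m.
Total vertical stress at mid-clay: σ_v = 18.8×3.8 + 17.9×3 = 125.14 kPa.
Pore pressure: u = 9.81×(6.8 − 0) = 66.708 kPa.
Initial effective stress: σ'_0 = σ_v − u = 125.14 − 66.708 = 58.432 kPa.
Stress increase at mid-clay by the 2:1 spreading method:
Δσ = qBL/((B+z)(L+z)) = 159×3.1×3.1/((3.1+6.8)(3.1+6.8)) = 15.59 kPa
Final effective stress: σ'_f = 58.432 + 15.59 = 74.022 kPa.
σ'_f = 74.022 ≤ σ'_p = 96.9 kPa, so the clay remains overconsolidated and only the recompression index applies:
S_c = C_r·H/(1+e₀)·log₁₀(σ'_f/σ'_0) = 0.027×6/2.23×log₁₀(74.022/58.432)
    = 0.072646 × 0.10271 = 0.007461 m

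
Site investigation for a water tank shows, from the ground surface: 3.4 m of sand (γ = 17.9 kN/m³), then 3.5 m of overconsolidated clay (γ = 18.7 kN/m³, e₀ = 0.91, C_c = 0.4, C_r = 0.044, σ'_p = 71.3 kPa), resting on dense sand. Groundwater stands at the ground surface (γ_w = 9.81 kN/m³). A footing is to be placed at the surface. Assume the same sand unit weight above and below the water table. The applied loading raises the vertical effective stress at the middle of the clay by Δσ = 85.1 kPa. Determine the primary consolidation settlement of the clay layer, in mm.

Mid-depth of clay below the ground surface: z = 3.4 + 3.5/2 = 5.15 m.
Total vertical stress at mid-clay: σ_v = 17.9×3.4 + 18.7×1.75 = 93.585 kPa.
Pore pressure: u = 9.81×(5.15 − 0) = 50.522 kPa.
Initial effective stress: σ'_0 = σ_v − u = 93.585 − 50.522 = 43.063 kPa.
Final effective stress: σ'_f = 43.063 + 85.1 = 128.16 kPa.
σ'_f = 128.16 > σ'_p = 71.3 kPa, so the stress path crosses the preconsolidation pressure — recompression up to σ'_p, then virgin compression beyond:
S_c = H/(1+e₀)·[C_r·log₁₀(σ'_p/σ'_0) + C_c·log₁₀(σ'_f/σ'_p)]
    = 3.5/1.91 × [0.044×log₁₀(71.3/43.063) + 0.4×log₁₀(128.16/71.3)]
    = 1.8325 × [0.0096354 + 0.10187] = 0.2043 m

S_c ≈ 204 mm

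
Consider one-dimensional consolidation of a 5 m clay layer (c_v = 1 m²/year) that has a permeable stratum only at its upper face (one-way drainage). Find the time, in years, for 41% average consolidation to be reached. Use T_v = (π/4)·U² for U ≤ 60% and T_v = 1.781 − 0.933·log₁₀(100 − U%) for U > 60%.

t ≈ 3.3 years

Drainage path length: H_d = H = 5 m (single drainage).
U ≤ 60%: T_v = (π/4)·U² = (π/4)×0.41² = 0.13203.
t = T_v·H_d²/c_v = 0.13203×5²/1 = 3.301 years.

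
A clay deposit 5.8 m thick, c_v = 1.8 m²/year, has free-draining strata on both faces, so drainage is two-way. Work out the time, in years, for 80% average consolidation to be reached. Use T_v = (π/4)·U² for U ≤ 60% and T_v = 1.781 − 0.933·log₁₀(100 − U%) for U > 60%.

Drainage path length: H_d = H/2 = 2.9 m (double drainage).
U > 60%: T_v = 1.781 − 0.933·log₁₀(100 − 80) = 0.56714.
t = T_v·H_d²/c_v = 0.56714×2.9²/1.8 = 2.65 years.

t ≈ 2.65 years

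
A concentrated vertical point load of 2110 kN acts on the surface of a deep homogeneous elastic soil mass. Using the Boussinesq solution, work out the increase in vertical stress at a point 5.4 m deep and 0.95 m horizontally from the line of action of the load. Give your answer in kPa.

Boussinesq vertical stress below a point load on an elastic half-space:
Δσ_z = 3P/(2πz²) · [1 + (r/z)²]^(−5/2)
r/z = 0.95/5.4 = 0.17593; [1+(r/z)²]^(−5/2) = 0.92663.
Δσ_z = 3×2110/(2π×5.4²) × 0.92663 = 34.549 × 0.92663 = 32.01 kPa

Δσ_z ≈ 32 kPa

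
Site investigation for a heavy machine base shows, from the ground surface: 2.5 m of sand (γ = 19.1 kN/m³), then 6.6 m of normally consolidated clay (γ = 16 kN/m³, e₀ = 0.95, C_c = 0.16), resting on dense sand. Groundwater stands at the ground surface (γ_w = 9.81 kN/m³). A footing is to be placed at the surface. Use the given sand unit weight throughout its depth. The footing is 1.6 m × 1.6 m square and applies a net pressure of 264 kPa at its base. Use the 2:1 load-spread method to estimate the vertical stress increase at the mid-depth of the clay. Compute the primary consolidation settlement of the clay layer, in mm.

Mid-depth of clay below the ground surface: z = 2.5 + 6.6/2 = 5.8 m.
Total vertical stress at mid-clay: σ_v = 19.1×2.5 + 16×3.3 = 100.55 kPa.
Pore pressure: u = 9.81×(5.8 − 0) = 56.898 kPa.
Initial effective stress: σ'_0 = σ_v − u = 100.55 − 56.898 = 43.652 kPa.
Stress increase at mid-clay by the 2:1 spreading method:
Δσ = qBL/((B+z)(L+z)) = 264×1.6×1.6/((1.6+5.8)(1.6+5.8)) = 12.342 kPa
Final effective stress: σ'_f = σ'_0 + Δσ = 43.652 + 12.342 = 55.994 kPa.
Normally consolidated clay, so the full stress increment lies on the virgin compression line:
S_c = C_c·H/(1+e₀)·log₁₀(σ'_f/σ'_0) = 0.16×6.6/(1+0.95)×log₁₀(55.994/43.652)
    = 0.54154 × 0.10814 = 0.05856 m

S_c ≈ 58.6 mm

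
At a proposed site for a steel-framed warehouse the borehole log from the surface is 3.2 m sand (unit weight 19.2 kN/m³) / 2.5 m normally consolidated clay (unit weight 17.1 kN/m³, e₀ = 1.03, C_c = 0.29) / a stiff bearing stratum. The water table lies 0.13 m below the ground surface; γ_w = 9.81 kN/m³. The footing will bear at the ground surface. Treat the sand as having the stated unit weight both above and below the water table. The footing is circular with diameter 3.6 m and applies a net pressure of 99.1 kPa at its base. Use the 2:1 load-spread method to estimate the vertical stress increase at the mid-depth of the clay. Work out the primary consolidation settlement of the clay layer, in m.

S_c ≈ 0.0619 m

Mid-depth of clay below the ground surface: z = 3.2 + 2.5/2 = 4.45 m.
Total vertical stress at mid-clay: σ_v = 19.2×3.2 + 17.1×1.25 = 82.815 kPa.
Pore pressure: u = 9.81×(4.45 − 0.13) = 42.379 kPa.
Initial effective stress: σ'_0 = σ_v − u = 82.815 − 42.379 = 40.436 kPa.
Stress increase at mid-clay by the 2:1 spreading method:
Δσ ≈ qD²/(D+z)² = 99.1×3.6²/(3.6+4.45)² = 19.819 kPa
Final effective stress: σ'_f = σ'_0 + Δσ = 40.436 + 19.819 = 60.255 kPa.
Normally consolidated clay, so the full stress increment lies on the virgin compression line:
S_c = C_c·H/(1+e₀)·log₁₀(σ'_f/σ'_0) = 0.29×2.5/(1+1.03)×log₁₀(60.255/40.436)
    = 0.35714 × 0.17322 = 0.06186 m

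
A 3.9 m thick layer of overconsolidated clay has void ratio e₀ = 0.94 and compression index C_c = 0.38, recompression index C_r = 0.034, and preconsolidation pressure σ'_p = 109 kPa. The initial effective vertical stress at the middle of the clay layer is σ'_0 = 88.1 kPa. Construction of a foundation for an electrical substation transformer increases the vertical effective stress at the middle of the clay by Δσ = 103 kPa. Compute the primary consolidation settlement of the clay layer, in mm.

S_c ≈ 193 mm

Final effective stress: σ'_f = 88.1 + 103 = 191.1 kPa.
σ'_f = 191.1 > σ'_p = 109 kPa, so the stress path crosses the preconsolidation pressure — recompression up to σ'_p, then virgin compression beyond:
S_c = H/(1+e₀)·[C_r·log₁₀(σ'_p/σ'_0) + C_c·log₁₀(σ'_f/σ'_p)]
    = 3.9/1.94 × [0.034×log₁₀(109/88.1) + 0.38×log₁₀(191.1/109)]
    = 2.0103 × [0.0031433 + 0.092657] = 0.1926 m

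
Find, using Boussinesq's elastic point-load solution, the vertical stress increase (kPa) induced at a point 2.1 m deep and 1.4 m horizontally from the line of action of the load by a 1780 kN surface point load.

Boussinesq vertical stress below a point load on an elastic half-space:
Δσ_z = 3P/(2πz²) · [1 + (r/z)²]^(−5/2)
r/z = 1.4/2.1 = 0.66667; [1+(r/z)²]^(−5/2) = 0.39879.
Δσ_z = 3×1780/(2π×2.1²) × 0.39879 = 192.72 × 0.39879 = 76.85 kPa

Δσ_z ≈ 76.9 kPa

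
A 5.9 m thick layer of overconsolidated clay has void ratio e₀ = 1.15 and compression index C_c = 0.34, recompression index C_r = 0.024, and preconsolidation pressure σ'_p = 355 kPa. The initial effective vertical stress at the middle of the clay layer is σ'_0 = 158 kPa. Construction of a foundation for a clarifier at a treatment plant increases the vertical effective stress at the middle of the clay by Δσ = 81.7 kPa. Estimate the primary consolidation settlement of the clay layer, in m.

Final effective stress: σ'_f = 158 + 81.7 = 239.7 kPa.
σ'_f = 239.7 ≤ σ'_p = 355 kPa, so the clay remains overconsolidated and only the recompression index applies:
S_c = C_r·H/(1+e₀)·log₁₀(σ'_f/σ'_0) = 0.024×5.9/2.15×log₁₀(239.7/158)
    = 0.065861 × 0.18101 = 0.01192 m

S_c ≈ 0.0119 m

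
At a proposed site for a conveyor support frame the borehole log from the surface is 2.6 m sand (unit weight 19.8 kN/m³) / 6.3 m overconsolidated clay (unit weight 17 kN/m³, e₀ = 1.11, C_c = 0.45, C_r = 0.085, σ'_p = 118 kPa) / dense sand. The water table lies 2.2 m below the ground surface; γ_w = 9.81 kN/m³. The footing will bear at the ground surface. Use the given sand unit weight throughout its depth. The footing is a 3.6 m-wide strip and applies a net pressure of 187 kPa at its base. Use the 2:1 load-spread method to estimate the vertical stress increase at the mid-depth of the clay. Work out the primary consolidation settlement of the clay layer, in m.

S_c ≈ 0.166 m

Mid-depth of clay below the ground surface: z = 2.6 + 6.3/2 = 5.75 m.
Total vertical stress at mid-clay: σ_v = 19.8×2.6 + 17×3.15 = 105.03 kPa.
Pore pressure: u = 9.81×(5.75 − 2.2) = 34.825 kPa.
Initial effective stress: σ'_0 = σ_v − u = 105.03 − 34.825 = 70.205 kPa.
Stress increase at mid-clay by the 2:1 spreading method:
Δσ = qB/(B+z) = 187×3.6/(3.6+5.75) = 72 kPa
Final effective stress: σ'_f = 70.205 + 72 = 142.2 kPa.
σ'_f = 142.2 > σ'_p = 118 kPa, so the stress path crosses the preconsolidation pressure — recompression up to σ'_p, then virgin compression beyond:
S_c = H/(1+e₀)·[C_r·log₁₀(σ'_p/σ'_0) + C_c·log₁₀(σ'_f/σ'_p)]
    = 6.3/2.11 × [0.085×log₁₀(118/70.205) + 0.45×log₁₀(142.2/118)]
    = 2.9858 × [0.019169 + 0.036458] = 0.1661 m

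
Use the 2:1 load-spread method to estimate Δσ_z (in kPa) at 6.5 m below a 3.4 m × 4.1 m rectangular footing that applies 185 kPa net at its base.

By the 2:1 method the load spreads at 1 horizontal : 2 vertical, so at depth z the loaded area has grown by z in each plan dimension:
Δσ = qBL/((B+z)(L+z)) = 185×3.4×4.1/((3.4+6.5)(4.1+6.5)) = 24.575 kPa

Δσ_z ≈ 24.6 kPa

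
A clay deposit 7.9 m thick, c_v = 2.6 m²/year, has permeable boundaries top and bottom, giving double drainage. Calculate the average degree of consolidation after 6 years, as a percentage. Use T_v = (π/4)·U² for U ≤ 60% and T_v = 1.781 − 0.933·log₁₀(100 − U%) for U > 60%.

U ≈ 93.1 %

Drainage path length: H_d = H/2 = 3.95 m (double drainage).
T_v = c_v·t/H_d² = 2.6×6/3.95² = 0.99984.
T_v = 0.99984 corresponds to the U > 60% branch:
U = 1 − 10^((1.781 − T_v)/0.933)/100 = 0.9313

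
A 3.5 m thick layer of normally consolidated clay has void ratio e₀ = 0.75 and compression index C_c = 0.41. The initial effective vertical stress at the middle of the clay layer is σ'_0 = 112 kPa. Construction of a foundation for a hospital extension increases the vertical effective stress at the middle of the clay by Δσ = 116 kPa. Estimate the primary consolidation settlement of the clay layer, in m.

Final effective stress: σ'_f = σ'_0 + Δσ = 112 + 116 = 228 kPa.
Normally consolidated clay, so the full stress increment lies on the virgin compression line:
S_c = C_c·H/(1+e₀)·log₁₀(σ'_f/σ'_0) = 0.41×3.5/(1+0.75)×log₁₀(228/112)
    = 0.82 × 0.30872 = 0.2532 m

S_c ≈ 0.253 m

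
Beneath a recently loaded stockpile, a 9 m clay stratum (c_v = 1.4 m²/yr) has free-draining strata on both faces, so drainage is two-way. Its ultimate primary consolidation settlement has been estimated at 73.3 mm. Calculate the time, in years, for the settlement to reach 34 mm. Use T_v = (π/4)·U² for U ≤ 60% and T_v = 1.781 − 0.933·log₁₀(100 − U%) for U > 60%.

Drainage path length: H_d = H/2 = 4.5 m (double drainage).
U = S(t)/S_ult = 34/73.3 = 0.4638.
U ≤ 60%: T_v = (π/4)·U² = (π/4)×0.46385² = 0.16898.
t = T_v·H_d²/c_v = 0.16898×4.5²/1.4 = 2.444 years.

t ≈ 2.44 years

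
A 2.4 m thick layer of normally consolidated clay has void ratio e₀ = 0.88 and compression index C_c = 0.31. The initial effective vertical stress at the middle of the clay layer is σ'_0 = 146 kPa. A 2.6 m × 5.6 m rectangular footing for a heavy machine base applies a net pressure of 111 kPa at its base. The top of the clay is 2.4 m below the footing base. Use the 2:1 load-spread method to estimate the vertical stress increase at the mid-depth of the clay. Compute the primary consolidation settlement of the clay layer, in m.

Mid-depth of clay below the footing base: z = 2.4 + 2.4/2 = 3.6 m.
Stress increase at mid-clay by the 2:1 spreading method:
Δσ = qBL/((B+z)(L+z)) = 111×2.6×5.6/((2.6+3.6)(5.6+3.6)) = 28.334 kPa
Final effective stress: σ'_f = σ'_0 + Δσ = 146 + 28.334 = 174.33 kPa.
Normally consolidated clay, so the full stress increment lies on the virgin compression line:
S_c = C_c·H/(1+e₀)·log₁₀(σ'_f/σ'_0) = 0.31×2.4/(1+0.88)×log₁₀(174.33/146)
    = 0.39574 × 0.077019 = 0.03048 m

S_c ≈ 0.0305 m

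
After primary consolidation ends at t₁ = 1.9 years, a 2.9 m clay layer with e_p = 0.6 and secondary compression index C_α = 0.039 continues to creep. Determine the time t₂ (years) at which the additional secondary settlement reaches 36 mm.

S_s = C_α·H/(1+e_p)·log₁₀(t₂/t₁) ⇒ log₁₀(t₂/t₁) = S_s·(1+e_p)/(C_α·H).
log₁₀(t₂/t₁) = 0.036 × (1+0.6) / (0.039×2.9) = 0.5093
t₂ = t₁ × 10^0.5093 = 1.9 × 3.231 = 6.138 years

t₂ ≈ 6.14 years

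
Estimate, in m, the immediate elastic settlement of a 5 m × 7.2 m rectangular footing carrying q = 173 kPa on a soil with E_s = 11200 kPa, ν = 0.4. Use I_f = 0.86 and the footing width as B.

S_e ≈ 0.0558 m

Immediate (elastic) settlement: S_e = q·B·(1−ν²)/E_s · I_f.
S_e = 173 × 5 × (1 − 0.4²) / 11200 × 0.86
    = 173 × 5 × 0.84 / 11200 × 0.86
    = 0.05579 m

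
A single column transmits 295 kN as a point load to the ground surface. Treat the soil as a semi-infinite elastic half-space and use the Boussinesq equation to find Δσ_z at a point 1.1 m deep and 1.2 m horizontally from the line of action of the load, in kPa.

Δσ_z ≈ 16.4 kPa

Boussinesq vertical stress below a point load on an elastic half-space:
Δσ_z = 3P/(2πz²) · [1 + (r/z)²]^(−5/2)
r/z = 1.2/1.1 = 1.0909; [1+(r/z)²]^(−5/2) = 0.14088.
Δσ_z = 3×295/(2π×1.1²) × 0.14088 = 116.41 × 0.14088 = 16.4 kPa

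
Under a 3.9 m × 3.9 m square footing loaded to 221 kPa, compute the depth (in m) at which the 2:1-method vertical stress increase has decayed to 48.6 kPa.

z ≈ 4.42 m

2:1 spreading — at depth z the loaded area has grown by z in each plan dimension:
qB²/(B+z)² = Δσ_z ⇒ z = B(√(q/Δσ_z) − 1) = 3.9×(√(221/48.6) − 1) = 4.417 m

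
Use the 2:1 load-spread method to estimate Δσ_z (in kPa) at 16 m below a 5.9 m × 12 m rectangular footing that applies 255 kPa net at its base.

By the 2:1 method the load spreads at 1 horizontal : 2 vertical, so at depth z the loaded area has grown by z in each plan dimension:
Δσ = qBL/((B+z)(L+z)) = 255×5.9×12/((5.9+16)(12+16)) = 29.442 kPa

Δσ_z ≈ 29.4 kPa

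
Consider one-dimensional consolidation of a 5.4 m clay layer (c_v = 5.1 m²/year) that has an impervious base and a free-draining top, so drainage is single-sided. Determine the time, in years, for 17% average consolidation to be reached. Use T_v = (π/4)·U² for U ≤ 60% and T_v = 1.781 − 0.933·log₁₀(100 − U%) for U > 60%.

t ≈ 0.13 years

Drainage path length: H_d = H = 5.4 m (single drainage).
U ≤ 60%: T_v = (π/4)·U² = (π/4)×0.17² = 0.022698.
t = T_v·H_d²/c_v = 0.022698×5.4²/5.1 = 0.1298 years.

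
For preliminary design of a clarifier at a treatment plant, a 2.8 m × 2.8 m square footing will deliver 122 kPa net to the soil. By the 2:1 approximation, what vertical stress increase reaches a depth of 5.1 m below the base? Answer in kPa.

By the 2:1 method the load spreads at 1 horizontal : 2 vertical, so at depth z the loaded area has grown by z in each plan dimension:
Δσ = qBL/((B+z)(L+z)) = 122×2.8×2.8/((2.8+5.1)(2.8+5.1)) = 15.326 kPa

Δσ_z ≈ 15.3 kPa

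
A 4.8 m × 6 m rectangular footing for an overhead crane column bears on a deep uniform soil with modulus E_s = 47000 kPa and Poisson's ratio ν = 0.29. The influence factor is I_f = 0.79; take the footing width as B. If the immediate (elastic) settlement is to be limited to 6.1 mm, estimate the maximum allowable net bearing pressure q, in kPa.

q ≈ 82.5 kPa

S_e = q·B·(1−ν²)/E_s · I_f  ⇒  q = S_e·E_s / (B·(1−ν²)·I_f).
q = 0.0061 × 47000 / (4.8 × 0.9159 × 0.79) = 82.55 kPa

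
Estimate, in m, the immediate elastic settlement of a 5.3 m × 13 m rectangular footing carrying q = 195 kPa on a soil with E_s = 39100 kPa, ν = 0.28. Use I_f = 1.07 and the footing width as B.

S_e ≈ 0.0261 m

Immediate (elastic) settlement: S_e = q·B·(1−ν²)/E_s · I_f.
S_e = 195 × 5.3 × (1 − 0.28²) / 39100 × 1.07
    = 195 × 5.3 × 0.9216 / 39100 × 1.07
    = 0.02607 m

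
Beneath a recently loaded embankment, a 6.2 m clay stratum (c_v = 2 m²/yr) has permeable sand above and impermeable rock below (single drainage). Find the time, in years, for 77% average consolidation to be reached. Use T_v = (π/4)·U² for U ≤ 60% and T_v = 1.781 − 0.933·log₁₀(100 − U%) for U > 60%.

t ≈ 9.81 years

Drainage path length: H_d = H = 6.2 m (single drainage).
U > 60%: T_v = 1.781 − 0.933·log₁₀(100 − 77) = 0.51051.
t = T_v·H_d²/c_v = 0.51051×6.2²/2 = 9.812 years.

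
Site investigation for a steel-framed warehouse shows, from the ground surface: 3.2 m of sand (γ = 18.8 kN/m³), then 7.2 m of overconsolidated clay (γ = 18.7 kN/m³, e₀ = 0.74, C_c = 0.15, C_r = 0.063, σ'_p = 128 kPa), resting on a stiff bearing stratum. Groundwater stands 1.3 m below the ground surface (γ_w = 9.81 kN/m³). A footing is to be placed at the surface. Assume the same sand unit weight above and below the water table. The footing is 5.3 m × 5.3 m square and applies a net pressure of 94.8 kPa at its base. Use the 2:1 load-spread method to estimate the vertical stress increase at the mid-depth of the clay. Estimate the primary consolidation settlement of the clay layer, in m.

Mid-depth of clay below the ground surface: z = 3.2 + 7.2/2 = 6.8 m.
Total vertical stress at mid-clay: σ_v = 18.8×3.2 + 18.7×3.6 = 127.48 kPa.
Pore pressure: u = 9.81×(6.8 − 1.3) = 53.955 kPa.
Initial effective stress: σ'_0 = σ_v − u = 127.48 − 53.955 = 73.525 kPa.
Stress increase at mid-clay by the 2:1 spreading method:
Δσ = qBL/((B+z)(L+z)) = 94.8×5.3×5.3/((5.3+6.8)(5.3+6.8)) = 18.188 kPa
Final effective stress: σ'_f = 73.525 + 18.188 = 91.713 kPa.
σ'_f = 91.713 ≤ σ'_p = 128 kPa, so the clay remains overconsolidated and only the recompression index applies:
S_c = C_r·H/(1+e₀)·log₁₀(σ'_f/σ'_0) = 0.063×7.2/1.74×log₁₀(91.713/73.525)
    = 0.26069 × 0.095996 = 0.02502 m

S_c ≈ 0.025 m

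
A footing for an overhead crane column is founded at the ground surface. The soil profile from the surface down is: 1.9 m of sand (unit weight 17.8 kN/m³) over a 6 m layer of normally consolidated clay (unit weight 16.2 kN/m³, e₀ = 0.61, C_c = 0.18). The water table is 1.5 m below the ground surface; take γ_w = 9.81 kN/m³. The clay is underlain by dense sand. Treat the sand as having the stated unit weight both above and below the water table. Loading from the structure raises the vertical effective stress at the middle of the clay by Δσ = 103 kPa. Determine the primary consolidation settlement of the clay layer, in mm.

S_c ≈ 330 mm

Mid-depth of clay below the ground surface: z = 1.9 + 6/2 = 4.9 m.
Total vertical stress at mid-clay: σ_v = 17.8×1.9 + 16.2×3 = 82.42 kPa.
Pore pressure: u = 9.81×(4.9 − 1.5) = 33.354 kPa.
Initial effective stress: σ'_0 = σ_v − u = 82.42 − 33.354 = 49.066 kPa.
Final effective stress: σ'_f = σ'_0 + Δσ = 49.066 + 103 = 152.07 kPa.
Normally consolidated clay, so the full stress increment lies on the virgin compression line:
S_c = C_c·H/(1+e₀)·log₁₀(σ'_f/σ'_0) = 0.18×6/(1+0.61)×log₁₀(152.07/49.066)
    = 0.67081 × 0.49126 = 0.3295 m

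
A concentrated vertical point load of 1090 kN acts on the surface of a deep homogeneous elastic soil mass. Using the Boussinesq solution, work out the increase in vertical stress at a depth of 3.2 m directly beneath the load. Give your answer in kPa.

Δσ_z ≈ 50.8 kPa

Boussinesq vertical stress below a point load on an elastic half-space:
Δσ_z = 3P/(2πz²) · [1 + (r/z)²]^(−5/2)
r/z = 0/3.2 = 0; [1+(r/z)²]^(−5/2) = 1.
Δσ_z = 3×1090/(2π×3.2²) × 1 = 50.824 × 1 = 50.82 kPa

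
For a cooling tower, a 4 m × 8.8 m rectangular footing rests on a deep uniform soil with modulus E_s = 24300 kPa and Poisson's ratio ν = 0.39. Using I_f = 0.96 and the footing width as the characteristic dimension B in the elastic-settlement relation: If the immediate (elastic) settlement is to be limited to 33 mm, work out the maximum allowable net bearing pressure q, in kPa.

q ≈ 246 kPa

S_e = q·B·(1−ν²)/E_s · I_f  ⇒  q = S_e·E_s / (B·(1−ν²)·I_f).
q = 0.033 × 24300 / (4 × 0.8479 × 0.96) = 246.3 kPa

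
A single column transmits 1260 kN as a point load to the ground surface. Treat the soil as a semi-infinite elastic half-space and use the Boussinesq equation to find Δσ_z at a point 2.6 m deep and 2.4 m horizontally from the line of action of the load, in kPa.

Boussinesq vertical stress below a point load on an elastic half-space:
Δσ_z = 3P/(2πz²) · [1 + (r/z)²]^(−5/2)
r/z = 2.4/2.6 = 0.92308; [1+(r/z)²]^(−5/2) = 0.21422.
Δσ_z = 3×1260/(2π×2.6²) × 0.21422 = 88.995 × 0.21422 = 19.06 kPa

Δσ_z ≈ 19.1 kPa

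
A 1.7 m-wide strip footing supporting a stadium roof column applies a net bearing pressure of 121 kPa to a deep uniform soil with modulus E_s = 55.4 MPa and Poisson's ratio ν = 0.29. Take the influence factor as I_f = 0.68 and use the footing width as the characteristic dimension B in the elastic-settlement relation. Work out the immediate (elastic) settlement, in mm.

Immediate (elastic) settlement: S_e = q·B·(1−ν²)/E_s · I_f.
E_s = 55.4 MPa = 55400 kPa.
S_e = 121 × 1.7 × (1 − 0.29²) / 55400 × 0.68
    = 121 × 1.7 × 0.9159 / 55400 × 0.68
    = 0.002312 m = 2.312 mm

S_e ≈ 2.31 mm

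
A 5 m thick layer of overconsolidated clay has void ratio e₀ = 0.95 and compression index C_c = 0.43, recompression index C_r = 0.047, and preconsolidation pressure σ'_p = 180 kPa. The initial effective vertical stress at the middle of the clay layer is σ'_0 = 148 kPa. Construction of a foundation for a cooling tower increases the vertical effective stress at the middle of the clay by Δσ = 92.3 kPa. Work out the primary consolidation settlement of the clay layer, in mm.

Final effective stress: σ'_f = 148 + 92.3 = 240.3 kPa.
σ'_f = 240.3 > σ'_p = 180 kPa, so the stress path crosses the preconsolidation pressure — recompression up to σ'_p, then virgin compression beyond:
S_c = H/(1+e₀)·[C_r·log₁₀(σ'_p/σ'_0) + C_c·log₁₀(σ'_f/σ'_p)]
    = 5/1.95 × [0.047×log₁₀(180/148) + 0.43×log₁₀(240.3/180)]
    = 2.5641 × [0.0039955 + 0.053957] = 0.1486 m

S_c ≈ 149 mm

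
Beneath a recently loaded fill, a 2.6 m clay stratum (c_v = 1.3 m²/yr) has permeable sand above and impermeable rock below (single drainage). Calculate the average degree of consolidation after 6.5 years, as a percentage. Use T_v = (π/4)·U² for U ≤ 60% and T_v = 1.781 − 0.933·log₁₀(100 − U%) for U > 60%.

Drainage path length: H_d = H = 2.6 m (single drainage).
T_v = c_v·t/H_d² = 1.3×6.5/2.6² = 1.25.
T_v = 1.25 corresponds to the U > 60% branch:
U = 1 − 10^((1.781 − T_v)/0.933)/100 = 0.9629

U ≈ 96.3 %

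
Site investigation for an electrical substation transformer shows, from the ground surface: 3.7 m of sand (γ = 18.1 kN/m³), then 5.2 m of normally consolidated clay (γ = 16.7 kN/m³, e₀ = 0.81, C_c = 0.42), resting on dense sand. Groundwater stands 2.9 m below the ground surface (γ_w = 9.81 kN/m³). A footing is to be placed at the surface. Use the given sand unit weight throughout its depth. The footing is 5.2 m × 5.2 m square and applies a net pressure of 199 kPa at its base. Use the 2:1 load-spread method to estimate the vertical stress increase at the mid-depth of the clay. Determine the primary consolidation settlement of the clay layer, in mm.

Mid-depth of clay below the ground surface: z = 3.7 + 5.2/2 = 6.3 m.
Total vertical stress at mid-clay: σ_v = 18.1×3.7 + 16.7×2.6 = 110.39 kPa.
Pore pressure: u = 9.81×(6.3 − 2.9) = 33.354 kPa.
Initial effective stress: σ'_0 = σ_v − u = 110.39 − 33.354 = 77.036 kPa.
Stress increase at mid-clay by the 2:1 spreading method:
Δσ = qBL/((B+z)(L+z)) = 199×5.2×5.2/((5.2+6.3)(5.2+6.3)) = 40.688 kPa
Final effective stress: σ'_f = σ'_0 + Δσ = 77.036 + 40.688 = 117.72 kPa.
Normally consolidated clay, so the full stress increment lies on the virgin compression line:
S_c = C_c·H/(1+e₀)·log₁₀(σ'_f/σ'_0) = 0.42×5.2/(1+0.81)×log₁₀(117.72/77.036)
    = 1.2066 × 0.18416 = 0.2222 m

S_c ≈ 222 mm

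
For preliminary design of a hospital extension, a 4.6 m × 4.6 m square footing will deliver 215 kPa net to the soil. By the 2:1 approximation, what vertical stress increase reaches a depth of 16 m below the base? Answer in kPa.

Δσ_z ≈ 10.7 kPa

By the 2:1 method the load spreads at 1 horizontal : 2 vertical, so at depth z the loaded area has grown by z in each plan dimension:
Δσ = qBL/((B+z)(L+z)) = 215×4.6×4.6/((4.6+16)(4.6+16)) = 10.721 kPa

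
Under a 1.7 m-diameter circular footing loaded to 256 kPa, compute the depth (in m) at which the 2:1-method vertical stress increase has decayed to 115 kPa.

2:1 spreading — at depth z the loaded area has grown by z in each plan dimension:
qD²/(D+z)² = Δσ_z ⇒ z = D(√(q/Δσ_z) − 1) = 1.7×(√(256/115) − 1) = 0.8364 m

z ≈ 0.836 m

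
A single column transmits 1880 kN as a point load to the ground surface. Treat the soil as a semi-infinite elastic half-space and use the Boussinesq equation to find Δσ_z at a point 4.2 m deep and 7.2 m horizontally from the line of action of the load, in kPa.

Δσ_z ≈ 1.65 kPa

Boussinesq vertical stress below a point load on an elastic half-space:
Δσ_z = 3P/(2πz²) · [1 + (r/z)²]^(−5/2)
r/z = 7.2/4.2 = 1.7143; [1+(r/z)²]^(−5/2) = 0.032479.
Δσ_z = 3×1880/(2π×4.2²) × 0.032479 = 50.886 × 0.032479 = 1.653 kPa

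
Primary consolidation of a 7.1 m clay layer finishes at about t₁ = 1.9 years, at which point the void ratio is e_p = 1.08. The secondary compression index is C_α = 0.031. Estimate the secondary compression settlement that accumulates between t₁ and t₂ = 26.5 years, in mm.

S_s ≈ 121 mm

Secondary compression: S_s = C_α·H/(1+e_p)·log₁₀(t₂/t₁)
S_s = 0.031×7.1/(1+1.08)×log₁₀(26.5/1.9)
    = 0.1058 × 1.144 = 0.1211 m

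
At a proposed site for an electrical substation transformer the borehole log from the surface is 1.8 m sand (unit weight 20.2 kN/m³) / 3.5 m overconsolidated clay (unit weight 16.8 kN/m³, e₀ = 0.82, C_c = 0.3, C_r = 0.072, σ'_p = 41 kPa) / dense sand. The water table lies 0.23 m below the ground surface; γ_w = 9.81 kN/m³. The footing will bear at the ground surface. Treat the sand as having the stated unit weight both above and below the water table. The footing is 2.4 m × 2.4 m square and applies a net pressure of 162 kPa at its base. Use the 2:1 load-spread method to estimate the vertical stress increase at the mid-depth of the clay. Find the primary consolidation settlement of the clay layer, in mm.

S_c ≈ 106 mm

Mid-depth of clay below the ground surface: z = 1.8 + 3.5/2 = 3.55 m.
Total vertical stress at mid-clay: σ_v = 20.2×1.8 + 16.8×1.75 = 65.76 kPa.
Pore pressure: u = 9.81×(3.55 − 0.23) = 32.569 kPa.
Initial effective stress: σ'_0 = σ_v − u = 65.76 − 32.569 = 33.191 kPa.
Stress increase at mid-clay by the 2:1 spreading method:
Δσ = qBL/((B+z)(L+z)) = 162×2.4×2.4/((2.4+3.55)(2.4+3.55)) = 26.357 kPa
Final effective stress: σ'_f = 33.191 + 26.357 = 59.548 kPa.
σ'_f = 59.548 > σ'_p = 41 kPa, so the stress path crosses the preconsolidation pressure — recompression up to σ'_p, then virgin compression beyond:
S_c = H/(1+e₀)·[C_r·log₁₀(σ'_p/σ'_0) + C_c·log₁₀(σ'_f/σ'_p)]
    = 3.5/1.82 × [0.072×log₁₀(41/33.191) + 0.3×log₁₀(59.548/41)]
    = 1.9231 × [0.006607 + 0.048625] = 0.1062 m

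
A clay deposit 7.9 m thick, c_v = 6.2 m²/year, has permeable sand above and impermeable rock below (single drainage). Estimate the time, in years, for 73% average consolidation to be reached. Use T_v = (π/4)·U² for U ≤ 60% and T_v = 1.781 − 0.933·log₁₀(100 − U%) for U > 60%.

t ≈ 4.48 years

Drainage path length: H_d = H = 7.9 m (single drainage).
U > 60%: T_v = 1.781 − 0.933·log₁₀(100 − 73) = 0.44554.
t = T_v·H_d²/c_v = 0.44554×7.9²/6.2 = 4.485 years.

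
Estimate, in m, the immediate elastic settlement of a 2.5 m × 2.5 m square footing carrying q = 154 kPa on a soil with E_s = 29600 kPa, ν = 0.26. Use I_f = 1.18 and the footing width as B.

S_e ≈ 0.0143 m

Immediate (elastic) settlement: S_e = q·B·(1−ν²)/E_s · I_f.
S_e = 154 × 2.5 × (1 − 0.26²) / 29600 × 1.18
    = 154 × 2.5 × 0.9324 / 29600 × 1.18
    = 0.01431 m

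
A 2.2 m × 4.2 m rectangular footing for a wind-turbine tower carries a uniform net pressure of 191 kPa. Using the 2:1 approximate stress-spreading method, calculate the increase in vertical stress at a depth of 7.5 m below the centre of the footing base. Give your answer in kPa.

By the 2:1 method the load spreads at 1 horizontal : 2 vertical, so at depth z the loaded area has grown by z in each plan dimension:
Δσ = qBL/((B+z)(L+z)) = 191×2.2×4.2/((2.2+7.5)(4.2+7.5)) = 15.551 kPa

Δσ_z ≈ 15.6 kPa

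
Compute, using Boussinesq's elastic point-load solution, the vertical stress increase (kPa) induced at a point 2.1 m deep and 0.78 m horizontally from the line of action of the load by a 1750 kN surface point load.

Boussinesq vertical stress below a point load on an elastic half-space:
Δσ_z = 3P/(2πz²) · [1 + (r/z)²]^(−5/2)
r/z = 0.78/2.1 = 0.37143; [1+(r/z)²]^(−5/2) = 0.72391.
Δσ_z = 3×1750/(2π×2.1²) × 0.72391 = 189.47 × 0.72391 = 137.2 kPa

Δσ_z ≈ 137 kPa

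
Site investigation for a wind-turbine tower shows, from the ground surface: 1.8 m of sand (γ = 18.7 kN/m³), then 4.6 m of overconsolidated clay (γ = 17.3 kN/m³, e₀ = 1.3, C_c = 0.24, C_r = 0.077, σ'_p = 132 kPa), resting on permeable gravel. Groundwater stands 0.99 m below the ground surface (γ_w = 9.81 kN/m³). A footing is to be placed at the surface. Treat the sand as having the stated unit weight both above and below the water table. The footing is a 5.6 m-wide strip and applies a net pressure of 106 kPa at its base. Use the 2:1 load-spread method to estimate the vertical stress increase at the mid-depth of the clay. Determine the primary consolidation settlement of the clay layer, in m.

S_c ≈ 0.0593 m

Mid-depth of clay below the ground surface: z = 1.8 + 4.6/2 = 4.1 m.
Total vertical stress at mid-clay: σ_v = 18.7×1.8 + 17.3×2.3 = 73.45 kPa.
Pore pressure: u = 9.81×(4.1 − 0.99) = 30.509 kPa.
Initial effective stress: σ'_0 = σ_v − u = 73.45 − 30.509 = 42.941 kPa.
Stress increase at mid-clay by the 2:1 spreading method:
Δσ = qB/(B+z) = 106×5.6/(5.6+4.1) = 61.196 kPa
Final effective stress: σ'_f = 42.941 + 61.196 = 104.14 kPa.
σ'_f = 104.14 ≤ σ'_p = 132 kPa, so the clay remains overconsolidated and only the recompression index applies:
S_c = C_r·H/(1+e₀)·log₁₀(σ'_f/σ'_0) = 0.077×4.6/2.3×log₁₀(104.14/42.941)
    = 0.154 × 0.38475 = 0.05925 m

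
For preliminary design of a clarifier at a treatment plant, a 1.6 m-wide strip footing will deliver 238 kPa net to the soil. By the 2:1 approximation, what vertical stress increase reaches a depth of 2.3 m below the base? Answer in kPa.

By the 2:1 method the load spreads at 1 horizontal : 2 vertical, so at depth z the loaded area has grown by z in each plan dimension:
Δσ = qB/(B+z) = 238×1.6/(1.6+2.3) = 97.641 kPa

Δσ_z ≈ 97.6 kPa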